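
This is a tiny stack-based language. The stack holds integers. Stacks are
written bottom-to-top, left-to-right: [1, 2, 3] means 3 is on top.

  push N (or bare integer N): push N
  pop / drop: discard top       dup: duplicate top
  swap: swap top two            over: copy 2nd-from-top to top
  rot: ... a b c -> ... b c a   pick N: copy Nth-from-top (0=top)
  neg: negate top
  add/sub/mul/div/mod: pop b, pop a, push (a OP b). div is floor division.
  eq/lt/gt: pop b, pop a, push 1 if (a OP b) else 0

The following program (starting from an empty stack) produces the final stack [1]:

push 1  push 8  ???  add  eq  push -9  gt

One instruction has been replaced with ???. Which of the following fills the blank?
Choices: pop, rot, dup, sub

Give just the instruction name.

Stack before ???: [1, 8]
Stack after ???:  [1, 8, 8]
Checking each choice:
  pop: stack underflow (need 2, have 1)
  rot: stack underflow (need 3, have 2)
  dup: MATCH
  sub: stack underflow (need 2, have 1)


Answer: dup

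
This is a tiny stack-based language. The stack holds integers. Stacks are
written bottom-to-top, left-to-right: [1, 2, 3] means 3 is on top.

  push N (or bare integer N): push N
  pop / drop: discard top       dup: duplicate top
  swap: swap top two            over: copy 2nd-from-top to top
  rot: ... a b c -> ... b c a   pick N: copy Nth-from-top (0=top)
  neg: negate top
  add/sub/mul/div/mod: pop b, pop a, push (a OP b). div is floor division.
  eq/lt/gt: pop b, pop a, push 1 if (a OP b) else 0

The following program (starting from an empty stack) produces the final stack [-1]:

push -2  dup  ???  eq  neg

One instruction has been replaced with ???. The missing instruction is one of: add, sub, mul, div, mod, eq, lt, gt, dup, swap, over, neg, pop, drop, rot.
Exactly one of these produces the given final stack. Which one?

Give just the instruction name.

Answer: swap

Derivation:
Stack before ???: [-2, -2]
Stack after ???:  [-2, -2]
The instruction that transforms [-2, -2] -> [-2, -2] is: swap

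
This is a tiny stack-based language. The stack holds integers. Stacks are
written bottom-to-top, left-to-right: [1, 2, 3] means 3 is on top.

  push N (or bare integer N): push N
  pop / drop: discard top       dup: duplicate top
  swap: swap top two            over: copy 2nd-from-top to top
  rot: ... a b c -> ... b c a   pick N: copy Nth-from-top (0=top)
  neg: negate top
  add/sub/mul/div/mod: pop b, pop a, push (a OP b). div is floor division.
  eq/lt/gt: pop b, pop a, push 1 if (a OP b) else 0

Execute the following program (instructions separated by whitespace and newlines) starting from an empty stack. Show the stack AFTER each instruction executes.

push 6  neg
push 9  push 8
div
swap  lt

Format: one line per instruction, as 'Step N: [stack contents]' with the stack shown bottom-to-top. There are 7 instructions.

Step 1: [6]
Step 2: [-6]
Step 3: [-6, 9]
Step 4: [-6, 9, 8]
Step 5: [-6, 1]
Step 6: [1, -6]
Step 7: [0]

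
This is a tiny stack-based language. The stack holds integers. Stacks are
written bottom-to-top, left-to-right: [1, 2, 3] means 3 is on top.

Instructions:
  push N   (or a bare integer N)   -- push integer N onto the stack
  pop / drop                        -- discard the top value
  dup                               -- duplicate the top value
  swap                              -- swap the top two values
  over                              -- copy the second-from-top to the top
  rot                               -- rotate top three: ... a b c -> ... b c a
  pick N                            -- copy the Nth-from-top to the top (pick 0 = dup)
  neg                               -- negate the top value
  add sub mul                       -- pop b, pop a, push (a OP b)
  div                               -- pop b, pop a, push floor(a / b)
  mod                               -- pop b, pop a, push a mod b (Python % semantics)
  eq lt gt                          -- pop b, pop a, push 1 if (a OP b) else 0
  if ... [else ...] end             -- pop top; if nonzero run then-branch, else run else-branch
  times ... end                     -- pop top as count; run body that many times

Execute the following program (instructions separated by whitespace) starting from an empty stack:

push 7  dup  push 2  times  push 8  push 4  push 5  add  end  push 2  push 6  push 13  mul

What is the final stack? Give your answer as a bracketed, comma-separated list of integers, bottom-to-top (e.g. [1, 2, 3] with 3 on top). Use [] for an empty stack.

After 'push 7': [7]
After 'dup': [7, 7]
After 'push 2': [7, 7, 2]
After 'times': [7, 7]
After 'push 8': [7, 7, 8]
After 'push 4': [7, 7, 8, 4]
After 'push 5': [7, 7, 8, 4, 5]
After 'add': [7, 7, 8, 9]
After 'push 8': [7, 7, 8, 9, 8]
After 'push 4': [7, 7, 8, 9, 8, 4]
After 'push 5': [7, 7, 8, 9, 8, 4, 5]
After 'add': [7, 7, 8, 9, 8, 9]
After 'push 2': [7, 7, 8, 9, 8, 9, 2]
After 'push 6': [7, 7, 8, 9, 8, 9, 2, 6]
After 'push 13': [7, 7, 8, 9, 8, 9, 2, 6, 13]
After 'mul': [7, 7, 8, 9, 8, 9, 2, 78]

Answer: [7, 7, 8, 9, 8, 9, 2, 78]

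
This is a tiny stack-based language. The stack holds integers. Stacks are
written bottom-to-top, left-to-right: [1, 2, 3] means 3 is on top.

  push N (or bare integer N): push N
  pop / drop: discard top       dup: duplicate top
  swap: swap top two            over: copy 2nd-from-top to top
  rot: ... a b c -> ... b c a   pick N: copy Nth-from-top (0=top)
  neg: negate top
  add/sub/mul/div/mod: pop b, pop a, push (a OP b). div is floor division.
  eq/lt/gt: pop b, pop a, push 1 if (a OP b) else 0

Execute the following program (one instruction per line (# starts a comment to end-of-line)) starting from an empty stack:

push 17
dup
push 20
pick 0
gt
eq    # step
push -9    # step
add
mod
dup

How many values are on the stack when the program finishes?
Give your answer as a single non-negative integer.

After 'push 17': stack = [17] (depth 1)
After 'dup': stack = [17, 17] (depth 2)
After 'push 20': stack = [17, 17, 20] (depth 3)
After 'pick 0': stack = [17, 17, 20, 20] (depth 4)
After 'gt': stack = [17, 17, 0] (depth 3)
After 'eq': stack = [17, 0] (depth 2)
After 'push -9': stack = [17, 0, -9] (depth 3)
After 'add': stack = [17, -9] (depth 2)
After 'mod': stack = [-1] (depth 1)
After 'dup': stack = [-1, -1] (depth 2)

Answer: 2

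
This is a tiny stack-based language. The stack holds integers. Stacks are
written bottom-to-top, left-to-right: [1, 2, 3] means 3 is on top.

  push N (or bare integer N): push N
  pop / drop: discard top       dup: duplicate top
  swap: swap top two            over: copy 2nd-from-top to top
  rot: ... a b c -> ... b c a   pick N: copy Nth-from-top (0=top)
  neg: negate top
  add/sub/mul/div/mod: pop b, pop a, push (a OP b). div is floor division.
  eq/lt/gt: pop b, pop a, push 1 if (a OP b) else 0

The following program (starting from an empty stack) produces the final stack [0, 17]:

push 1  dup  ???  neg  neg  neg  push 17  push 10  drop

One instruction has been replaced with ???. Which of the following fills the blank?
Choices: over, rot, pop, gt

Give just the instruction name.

Answer: gt

Derivation:
Stack before ???: [1, 1]
Stack after ???:  [0]
Checking each choice:
  over: produces [1, 1, -1, 17]
  rot: stack underflow (need 3, have 2)
  pop: produces [-1, 17]
  gt: MATCH


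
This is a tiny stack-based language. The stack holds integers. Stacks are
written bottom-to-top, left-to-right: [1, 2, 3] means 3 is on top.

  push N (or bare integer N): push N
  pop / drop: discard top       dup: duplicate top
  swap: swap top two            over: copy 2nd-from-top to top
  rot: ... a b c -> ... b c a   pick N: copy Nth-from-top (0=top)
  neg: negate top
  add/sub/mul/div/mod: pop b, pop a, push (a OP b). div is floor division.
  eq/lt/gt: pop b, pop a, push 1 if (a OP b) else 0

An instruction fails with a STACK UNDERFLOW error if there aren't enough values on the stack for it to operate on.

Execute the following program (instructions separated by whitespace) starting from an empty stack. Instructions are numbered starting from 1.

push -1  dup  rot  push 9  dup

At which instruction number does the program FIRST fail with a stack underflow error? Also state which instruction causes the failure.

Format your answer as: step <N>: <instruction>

Step 1 ('push -1'): stack = [-1], depth = 1
Step 2 ('dup'): stack = [-1, -1], depth = 2
Step 3 ('rot'): needs 3 value(s) but depth is 2 — STACK UNDERFLOW

Answer: step 3: rot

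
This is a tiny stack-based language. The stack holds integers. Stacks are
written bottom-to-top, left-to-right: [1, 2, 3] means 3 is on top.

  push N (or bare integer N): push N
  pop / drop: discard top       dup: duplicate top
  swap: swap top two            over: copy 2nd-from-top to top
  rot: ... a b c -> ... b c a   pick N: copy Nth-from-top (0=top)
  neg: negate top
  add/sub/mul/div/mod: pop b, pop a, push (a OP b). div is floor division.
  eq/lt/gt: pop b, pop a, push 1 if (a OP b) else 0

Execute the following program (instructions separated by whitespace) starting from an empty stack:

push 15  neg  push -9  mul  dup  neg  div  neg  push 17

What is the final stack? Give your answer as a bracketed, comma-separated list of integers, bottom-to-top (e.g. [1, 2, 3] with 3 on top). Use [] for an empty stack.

After 'push 15': [15]
After 'neg': [-15]
After 'push -9': [-15, -9]
After 'mul': [135]
After 'dup': [135, 135]
After 'neg': [135, -135]
After 'div': [-1]
After 'neg': [1]
After 'push 17': [1, 17]

Answer: [1, 17]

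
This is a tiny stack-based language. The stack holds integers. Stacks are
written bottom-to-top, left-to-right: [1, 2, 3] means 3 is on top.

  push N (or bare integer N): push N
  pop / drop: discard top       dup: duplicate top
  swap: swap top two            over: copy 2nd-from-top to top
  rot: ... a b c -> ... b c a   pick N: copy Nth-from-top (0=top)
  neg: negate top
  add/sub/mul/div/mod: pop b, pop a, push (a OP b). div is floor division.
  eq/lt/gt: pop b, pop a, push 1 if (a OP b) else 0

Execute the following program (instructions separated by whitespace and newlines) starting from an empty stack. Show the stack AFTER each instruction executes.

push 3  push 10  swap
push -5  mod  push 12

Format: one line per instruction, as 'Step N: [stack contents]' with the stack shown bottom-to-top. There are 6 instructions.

Step 1: [3]
Step 2: [3, 10]
Step 3: [10, 3]
Step 4: [10, 3, -5]
Step 5: [10, -2]
Step 6: [10, -2, 12]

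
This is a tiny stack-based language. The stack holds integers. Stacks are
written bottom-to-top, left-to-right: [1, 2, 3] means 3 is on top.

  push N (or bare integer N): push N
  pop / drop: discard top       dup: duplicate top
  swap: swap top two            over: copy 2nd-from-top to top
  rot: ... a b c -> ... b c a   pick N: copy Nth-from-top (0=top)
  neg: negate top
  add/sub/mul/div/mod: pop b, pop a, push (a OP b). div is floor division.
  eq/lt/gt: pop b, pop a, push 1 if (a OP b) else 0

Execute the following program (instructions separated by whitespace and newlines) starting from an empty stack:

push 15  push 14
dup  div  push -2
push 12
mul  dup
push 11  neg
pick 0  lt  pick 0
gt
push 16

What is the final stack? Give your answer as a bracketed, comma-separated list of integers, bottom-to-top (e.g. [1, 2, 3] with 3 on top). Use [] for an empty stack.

After 'push 15': [15]
After 'push 14': [15, 14]
After 'dup': [15, 14, 14]
After 'div': [15, 1]
After 'push -2': [15, 1, -2]
After 'push 12': [15, 1, -2, 12]
After 'mul': [15, 1, -24]
After 'dup': [15, 1, -24, -24]
After 'push 11': [15, 1, -24, -24, 11]
After 'neg': [15, 1, -24, -24, -11]
After 'pick 0': [15, 1, -24, -24, -11, -11]
After 'lt': [15, 1, -24, -24, 0]
After 'pick 0': [15, 1, -24, -24, 0, 0]
After 'gt': [15, 1, -24, -24, 0]
After 'push 16': [15, 1, -24, -24, 0, 16]

Answer: [15, 1, -24, -24, 0, 16]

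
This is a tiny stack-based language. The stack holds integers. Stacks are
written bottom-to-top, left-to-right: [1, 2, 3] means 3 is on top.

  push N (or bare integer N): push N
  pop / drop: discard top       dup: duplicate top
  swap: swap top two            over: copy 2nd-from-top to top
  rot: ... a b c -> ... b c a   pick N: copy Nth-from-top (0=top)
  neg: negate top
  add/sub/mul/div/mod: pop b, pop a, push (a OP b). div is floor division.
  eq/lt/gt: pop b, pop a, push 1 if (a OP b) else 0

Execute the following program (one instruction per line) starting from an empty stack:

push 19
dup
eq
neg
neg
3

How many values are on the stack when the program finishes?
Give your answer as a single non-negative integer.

After 'push 19': stack = [19] (depth 1)
After 'dup': stack = [19, 19] (depth 2)
After 'eq': stack = [1] (depth 1)
After 'neg': stack = [-1] (depth 1)
After 'neg': stack = [1] (depth 1)
After 'push 3': stack = [1, 3] (depth 2)

Answer: 2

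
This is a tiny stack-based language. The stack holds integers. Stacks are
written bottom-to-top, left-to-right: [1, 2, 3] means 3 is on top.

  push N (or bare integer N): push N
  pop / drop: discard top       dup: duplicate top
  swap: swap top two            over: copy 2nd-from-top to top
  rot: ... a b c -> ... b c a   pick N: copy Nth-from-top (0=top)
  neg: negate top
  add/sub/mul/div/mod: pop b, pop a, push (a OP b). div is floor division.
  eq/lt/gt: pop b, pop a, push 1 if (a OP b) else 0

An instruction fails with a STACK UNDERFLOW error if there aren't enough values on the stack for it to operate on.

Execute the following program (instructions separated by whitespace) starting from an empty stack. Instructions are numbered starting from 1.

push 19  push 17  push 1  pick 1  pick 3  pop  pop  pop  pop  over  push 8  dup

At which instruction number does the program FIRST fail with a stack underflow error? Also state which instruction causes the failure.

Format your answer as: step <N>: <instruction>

Answer: step 10: over

Derivation:
Step 1 ('push 19'): stack = [19], depth = 1
Step 2 ('push 17'): stack = [19, 17], depth = 2
Step 3 ('push 1'): stack = [19, 17, 1], depth = 3
Step 4 ('pick 1'): stack = [19, 17, 1, 17], depth = 4
Step 5 ('pick 3'): stack = [19, 17, 1, 17, 19], depth = 5
Step 6 ('pop'): stack = [19, 17, 1, 17], depth = 4
Step 7 ('pop'): stack = [19, 17, 1], depth = 3
Step 8 ('pop'): stack = [19, 17], depth = 2
Step 9 ('pop'): stack = [19], depth = 1
Step 10 ('over'): needs 2 value(s) but depth is 1 — STACK UNDERFLOW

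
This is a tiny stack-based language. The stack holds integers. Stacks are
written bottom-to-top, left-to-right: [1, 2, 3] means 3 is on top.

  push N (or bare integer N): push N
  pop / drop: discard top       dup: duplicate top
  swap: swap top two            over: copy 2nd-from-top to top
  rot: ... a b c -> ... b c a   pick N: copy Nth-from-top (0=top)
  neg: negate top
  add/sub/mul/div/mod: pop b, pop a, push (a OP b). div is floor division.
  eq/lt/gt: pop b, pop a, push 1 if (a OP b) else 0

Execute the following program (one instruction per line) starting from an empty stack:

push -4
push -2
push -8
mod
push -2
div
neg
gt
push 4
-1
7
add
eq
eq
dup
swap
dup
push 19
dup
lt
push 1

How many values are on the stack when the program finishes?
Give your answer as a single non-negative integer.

Answer: 5

Derivation:
After 'push -4': stack = [-4] (depth 1)
After 'push -2': stack = [-4, -2] (depth 2)
After 'push -8': stack = [-4, -2, -8] (depth 3)
After 'mod': stack = [-4, -2] (depth 2)
After 'push -2': stack = [-4, -2, -2] (depth 3)
After 'div': stack = [-4, 1] (depth 2)
After 'neg': stack = [-4, -1] (depth 2)
After 'gt': stack = [0] (depth 1)
After 'push 4': stack = [0, 4] (depth 2)
After 'push -1': stack = [0, 4, -1] (depth 3)
  ...
After 'add': stack = [0, 4, 6] (depth 3)
After 'eq': stack = [0, 0] (depth 2)
After 'eq': stack = [1] (depth 1)
After 'dup': stack = [1, 1] (depth 2)
After 'swap': stack = [1, 1] (depth 2)
After 'dup': stack = [1, 1, 1] (depth 3)
After 'push 19': stack = [1, 1, 1, 19] (depth 4)
After 'dup': stack = [1, 1, 1, 19, 19] (depth 5)
After 'lt': stack = [1, 1, 1, 0] (depth 4)
After 'push 1': stack = [1, 1, 1, 0, 1] (depth 5)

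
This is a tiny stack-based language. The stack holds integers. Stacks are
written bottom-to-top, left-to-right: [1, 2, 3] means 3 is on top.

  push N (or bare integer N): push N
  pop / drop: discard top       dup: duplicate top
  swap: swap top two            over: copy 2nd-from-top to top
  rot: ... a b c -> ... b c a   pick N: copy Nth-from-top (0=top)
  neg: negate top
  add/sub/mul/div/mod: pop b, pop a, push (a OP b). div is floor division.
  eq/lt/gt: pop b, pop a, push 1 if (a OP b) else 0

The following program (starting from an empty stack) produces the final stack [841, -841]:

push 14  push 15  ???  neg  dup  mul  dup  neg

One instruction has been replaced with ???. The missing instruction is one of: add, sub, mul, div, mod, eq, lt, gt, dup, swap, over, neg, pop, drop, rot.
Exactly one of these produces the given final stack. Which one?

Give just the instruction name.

Answer: add

Derivation:
Stack before ???: [14, 15]
Stack after ???:  [29]
The instruction that transforms [14, 15] -> [29] is: add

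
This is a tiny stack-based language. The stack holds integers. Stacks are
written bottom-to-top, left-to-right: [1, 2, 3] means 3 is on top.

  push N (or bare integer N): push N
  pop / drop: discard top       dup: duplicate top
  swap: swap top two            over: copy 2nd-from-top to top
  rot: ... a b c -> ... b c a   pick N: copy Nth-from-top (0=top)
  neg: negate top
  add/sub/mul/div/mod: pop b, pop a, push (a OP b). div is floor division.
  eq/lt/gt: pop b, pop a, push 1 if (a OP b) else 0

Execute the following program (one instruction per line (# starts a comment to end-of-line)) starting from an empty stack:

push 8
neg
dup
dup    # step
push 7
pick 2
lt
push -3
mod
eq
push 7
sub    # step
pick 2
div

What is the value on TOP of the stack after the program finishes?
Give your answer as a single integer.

Answer: 0

Derivation:
After 'push 8': [8]
After 'neg': [-8]
After 'dup': [-8, -8]
After 'dup': [-8, -8, -8]
After 'push 7': [-8, -8, -8, 7]
After 'pick 2': [-8, -8, -8, 7, -8]
After 'lt': [-8, -8, -8, 0]
After 'push -3': [-8, -8, -8, 0, -3]
After 'mod': [-8, -8, -8, 0]
After 'eq': [-8, -8, 0]
After 'push 7': [-8, -8, 0, 7]
After 'sub': [-8, -8, -7]
After 'pick 2': [-8, -8, -7, -8]
After 'div': [-8, -8, 0]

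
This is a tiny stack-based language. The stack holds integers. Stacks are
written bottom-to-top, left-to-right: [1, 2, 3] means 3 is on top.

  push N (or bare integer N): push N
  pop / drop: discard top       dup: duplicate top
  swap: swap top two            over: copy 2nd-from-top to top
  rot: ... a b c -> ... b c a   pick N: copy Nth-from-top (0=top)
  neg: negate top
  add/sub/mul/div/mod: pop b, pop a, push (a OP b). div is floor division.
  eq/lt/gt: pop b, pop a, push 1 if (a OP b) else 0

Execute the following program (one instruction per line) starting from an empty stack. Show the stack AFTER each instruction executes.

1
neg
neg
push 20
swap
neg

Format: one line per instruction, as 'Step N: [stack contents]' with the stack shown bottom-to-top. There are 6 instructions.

Step 1: [1]
Step 2: [-1]
Step 3: [1]
Step 4: [1, 20]
Step 5: [20, 1]
Step 6: [20, -1]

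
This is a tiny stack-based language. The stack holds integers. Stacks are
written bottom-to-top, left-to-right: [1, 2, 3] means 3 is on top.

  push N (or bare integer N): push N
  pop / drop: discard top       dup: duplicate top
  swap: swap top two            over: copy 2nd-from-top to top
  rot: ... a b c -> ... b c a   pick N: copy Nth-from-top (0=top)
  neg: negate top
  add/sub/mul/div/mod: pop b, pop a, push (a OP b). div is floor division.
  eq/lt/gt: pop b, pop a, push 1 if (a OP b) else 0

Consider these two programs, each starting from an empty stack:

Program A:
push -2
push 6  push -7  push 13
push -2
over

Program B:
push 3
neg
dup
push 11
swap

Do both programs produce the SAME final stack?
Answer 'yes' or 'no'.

Answer: no

Derivation:
Program A trace:
  After 'push -2': [-2]
  After 'push 6': [-2, 6]
  After 'push -7': [-2, 6, -7]
  After 'push 13': [-2, 6, -7, 13]
  After 'push -2': [-2, 6, -7, 13, -2]
  After 'over': [-2, 6, -7, 13, -2, 13]
Program A final stack: [-2, 6, -7, 13, -2, 13]

Program B trace:
  After 'push 3': [3]
  After 'neg': [-3]
  After 'dup': [-3, -3]
  After 'push 11': [-3, -3, 11]
  After 'swap': [-3, 11, -3]
Program B final stack: [-3, 11, -3]
Same: no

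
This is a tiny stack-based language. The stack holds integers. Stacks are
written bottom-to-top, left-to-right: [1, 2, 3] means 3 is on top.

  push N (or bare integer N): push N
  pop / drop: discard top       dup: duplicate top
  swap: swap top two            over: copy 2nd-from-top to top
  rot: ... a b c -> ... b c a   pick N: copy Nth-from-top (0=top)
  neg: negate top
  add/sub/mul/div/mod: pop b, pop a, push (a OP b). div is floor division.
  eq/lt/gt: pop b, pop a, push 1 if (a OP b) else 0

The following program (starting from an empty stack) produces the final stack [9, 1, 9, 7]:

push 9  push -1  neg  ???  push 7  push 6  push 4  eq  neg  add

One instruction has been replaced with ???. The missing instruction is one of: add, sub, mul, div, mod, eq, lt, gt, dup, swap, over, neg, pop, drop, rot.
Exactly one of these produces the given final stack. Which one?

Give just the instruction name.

Stack before ???: [9, 1]
Stack after ???:  [9, 1, 9]
The instruction that transforms [9, 1] -> [9, 1, 9] is: over

Answer: over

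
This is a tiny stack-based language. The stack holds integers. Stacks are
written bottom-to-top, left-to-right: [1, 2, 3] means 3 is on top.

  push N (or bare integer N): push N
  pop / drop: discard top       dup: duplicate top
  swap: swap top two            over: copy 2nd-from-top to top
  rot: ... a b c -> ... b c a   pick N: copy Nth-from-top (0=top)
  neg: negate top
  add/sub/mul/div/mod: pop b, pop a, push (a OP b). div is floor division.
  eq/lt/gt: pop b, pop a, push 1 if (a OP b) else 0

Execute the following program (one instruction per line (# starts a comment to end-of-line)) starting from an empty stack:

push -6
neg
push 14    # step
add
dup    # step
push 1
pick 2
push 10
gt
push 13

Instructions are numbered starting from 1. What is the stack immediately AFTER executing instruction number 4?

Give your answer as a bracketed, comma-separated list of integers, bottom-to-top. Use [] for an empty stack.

Answer: [20]

Derivation:
Step 1 ('push -6'): [-6]
Step 2 ('neg'): [6]
Step 3 ('push 14'): [6, 14]
Step 4 ('add'): [20]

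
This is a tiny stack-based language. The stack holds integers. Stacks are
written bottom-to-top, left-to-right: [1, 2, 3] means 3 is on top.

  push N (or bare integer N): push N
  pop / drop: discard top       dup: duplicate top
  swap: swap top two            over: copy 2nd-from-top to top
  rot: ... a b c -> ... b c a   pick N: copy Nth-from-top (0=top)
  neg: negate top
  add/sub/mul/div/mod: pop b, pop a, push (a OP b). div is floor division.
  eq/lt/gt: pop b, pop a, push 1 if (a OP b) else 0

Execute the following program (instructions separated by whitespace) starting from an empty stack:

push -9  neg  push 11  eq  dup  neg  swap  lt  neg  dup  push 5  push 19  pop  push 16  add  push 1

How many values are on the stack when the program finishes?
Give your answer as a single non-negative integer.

After 'push -9': stack = [-9] (depth 1)
After 'neg': stack = [9] (depth 1)
After 'push 11': stack = [9, 11] (depth 2)
After 'eq': stack = [0] (depth 1)
After 'dup': stack = [0, 0] (depth 2)
After 'neg': stack = [0, 0] (depth 2)
After 'swap': stack = [0, 0] (depth 2)
After 'lt': stack = [0] (depth 1)
After 'neg': stack = [0] (depth 1)
After 'dup': stack = [0, 0] (depth 2)
After 'push 5': stack = [0, 0, 5] (depth 3)
After 'push 19': stack = [0, 0, 5, 19] (depth 4)
After 'pop': stack = [0, 0, 5] (depth 3)
After 'push 16': stack = [0, 0, 5, 16] (depth 4)
After 'add': stack = [0, 0, 21] (depth 3)
After 'push 1': stack = [0, 0, 21, 1] (depth 4)

Answer: 4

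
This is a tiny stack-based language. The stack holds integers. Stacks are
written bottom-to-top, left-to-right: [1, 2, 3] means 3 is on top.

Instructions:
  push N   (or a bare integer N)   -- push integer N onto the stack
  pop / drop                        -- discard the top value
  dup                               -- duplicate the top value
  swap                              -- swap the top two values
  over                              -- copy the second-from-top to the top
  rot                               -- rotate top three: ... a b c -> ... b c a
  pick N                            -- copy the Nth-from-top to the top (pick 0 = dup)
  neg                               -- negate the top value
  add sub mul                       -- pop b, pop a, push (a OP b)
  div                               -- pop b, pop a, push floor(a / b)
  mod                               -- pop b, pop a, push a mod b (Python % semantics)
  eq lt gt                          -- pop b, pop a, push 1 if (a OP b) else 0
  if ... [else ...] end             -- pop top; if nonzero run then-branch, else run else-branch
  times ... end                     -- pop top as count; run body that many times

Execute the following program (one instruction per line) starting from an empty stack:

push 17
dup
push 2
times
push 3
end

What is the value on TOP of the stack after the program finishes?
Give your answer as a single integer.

Answer: 3

Derivation:
After 'push 17': [17]
After 'dup': [17, 17]
After 'push 2': [17, 17, 2]
After 'times': [17, 17]
After 'push 3': [17, 17, 3]
After 'push 3': [17, 17, 3, 3]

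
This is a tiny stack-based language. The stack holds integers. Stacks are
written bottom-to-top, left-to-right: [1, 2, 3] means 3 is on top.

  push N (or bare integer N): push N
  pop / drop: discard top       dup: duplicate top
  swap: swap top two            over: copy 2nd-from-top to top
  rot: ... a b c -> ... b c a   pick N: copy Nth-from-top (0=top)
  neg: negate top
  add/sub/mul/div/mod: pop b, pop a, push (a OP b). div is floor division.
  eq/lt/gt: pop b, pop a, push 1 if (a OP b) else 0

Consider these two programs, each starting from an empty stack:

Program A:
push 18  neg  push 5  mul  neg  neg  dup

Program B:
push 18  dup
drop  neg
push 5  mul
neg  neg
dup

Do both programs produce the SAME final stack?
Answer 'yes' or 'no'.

Program A trace:
  After 'push 18': [18]
  After 'neg': [-18]
  After 'push 5': [-18, 5]
  After 'mul': [-90]
  After 'neg': [90]
  After 'neg': [-90]
  After 'dup': [-90, -90]
Program A final stack: [-90, -90]

Program B trace:
  After 'push 18': [18]
  After 'dup': [18, 18]
  After 'drop': [18]
  After 'neg': [-18]
  After 'push 5': [-18, 5]
  After 'mul': [-90]
  After 'neg': [90]
  After 'neg': [-90]
  After 'dup': [-90, -90]
Program B final stack: [-90, -90]
Same: yes

Answer: yes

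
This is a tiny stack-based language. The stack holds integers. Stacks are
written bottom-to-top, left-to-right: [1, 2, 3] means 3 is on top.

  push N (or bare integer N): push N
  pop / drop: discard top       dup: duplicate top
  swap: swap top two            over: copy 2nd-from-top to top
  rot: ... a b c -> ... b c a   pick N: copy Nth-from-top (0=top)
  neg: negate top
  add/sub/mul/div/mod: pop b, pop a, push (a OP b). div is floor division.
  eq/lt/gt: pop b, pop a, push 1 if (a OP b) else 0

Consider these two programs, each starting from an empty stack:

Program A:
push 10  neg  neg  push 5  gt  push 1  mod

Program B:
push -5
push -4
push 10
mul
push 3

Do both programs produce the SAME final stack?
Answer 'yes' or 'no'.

Answer: no

Derivation:
Program A trace:
  After 'push 10': [10]
  After 'neg': [-10]
  After 'neg': [10]
  After 'push 5': [10, 5]
  After 'gt': [1]
  After 'push 1': [1, 1]
  After 'mod': [0]
Program A final stack: [0]

Program B trace:
  After 'push -5': [-5]
  After 'push -4': [-5, -4]
  After 'push 10': [-5, -4, 10]
  After 'mul': [-5, -40]
  After 'push 3': [-5, -40, 3]
Program B final stack: [-5, -40, 3]
Same: no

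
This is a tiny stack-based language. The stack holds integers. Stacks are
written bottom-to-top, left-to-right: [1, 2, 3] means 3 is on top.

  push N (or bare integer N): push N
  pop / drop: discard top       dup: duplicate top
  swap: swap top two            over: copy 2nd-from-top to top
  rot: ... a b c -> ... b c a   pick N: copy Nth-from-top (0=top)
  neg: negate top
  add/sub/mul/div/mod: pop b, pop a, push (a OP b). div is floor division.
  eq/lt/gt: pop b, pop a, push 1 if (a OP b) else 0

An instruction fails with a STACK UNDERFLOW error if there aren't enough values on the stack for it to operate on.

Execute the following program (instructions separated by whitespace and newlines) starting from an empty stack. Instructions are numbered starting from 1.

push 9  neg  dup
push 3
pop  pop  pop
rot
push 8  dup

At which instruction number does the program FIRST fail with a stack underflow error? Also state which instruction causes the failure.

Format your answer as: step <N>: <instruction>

Answer: step 8: rot

Derivation:
Step 1 ('push 9'): stack = [9], depth = 1
Step 2 ('neg'): stack = [-9], depth = 1
Step 3 ('dup'): stack = [-9, -9], depth = 2
Step 4 ('push 3'): stack = [-9, -9, 3], depth = 3
Step 5 ('pop'): stack = [-9, -9], depth = 2
Step 6 ('pop'): stack = [-9], depth = 1
Step 7 ('pop'): stack = [], depth = 0
Step 8 ('rot'): needs 3 value(s) but depth is 0 — STACK UNDERFLOW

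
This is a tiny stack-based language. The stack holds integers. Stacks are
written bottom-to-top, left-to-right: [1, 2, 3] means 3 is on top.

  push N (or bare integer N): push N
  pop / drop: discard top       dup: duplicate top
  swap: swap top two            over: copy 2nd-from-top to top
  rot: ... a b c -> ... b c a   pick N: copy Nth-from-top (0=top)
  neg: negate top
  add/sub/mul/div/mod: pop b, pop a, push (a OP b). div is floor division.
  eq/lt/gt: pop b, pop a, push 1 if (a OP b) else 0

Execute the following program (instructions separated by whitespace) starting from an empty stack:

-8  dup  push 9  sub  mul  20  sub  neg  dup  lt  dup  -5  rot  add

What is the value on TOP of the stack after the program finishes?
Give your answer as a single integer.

Answer: -5

Derivation:
After 'push -8': [-8]
After 'dup': [-8, -8]
After 'push 9': [-8, -8, 9]
After 'sub': [-8, -17]
After 'mul': [136]
After 'push 20': [136, 20]
After 'sub': [116]
After 'neg': [-116]
After 'dup': [-116, -116]
After 'lt': [0]
After 'dup': [0, 0]
After 'push -5': [0, 0, -5]
After 'rot': [0, -5, 0]
After 'add': [0, -5]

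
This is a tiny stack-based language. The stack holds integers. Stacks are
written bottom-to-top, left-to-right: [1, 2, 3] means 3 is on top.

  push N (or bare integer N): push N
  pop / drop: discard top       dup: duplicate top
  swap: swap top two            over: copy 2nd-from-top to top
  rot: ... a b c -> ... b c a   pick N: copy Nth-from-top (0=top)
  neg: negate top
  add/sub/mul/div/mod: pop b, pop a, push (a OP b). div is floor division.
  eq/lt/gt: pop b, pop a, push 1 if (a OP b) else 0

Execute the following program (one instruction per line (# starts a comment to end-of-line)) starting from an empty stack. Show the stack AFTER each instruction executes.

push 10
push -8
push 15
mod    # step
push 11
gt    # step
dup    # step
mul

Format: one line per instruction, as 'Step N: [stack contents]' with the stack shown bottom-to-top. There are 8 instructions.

Step 1: [10]
Step 2: [10, -8]
Step 3: [10, -8, 15]
Step 4: [10, 7]
Step 5: [10, 7, 11]
Step 6: [10, 0]
Step 7: [10, 0, 0]
Step 8: [10, 0]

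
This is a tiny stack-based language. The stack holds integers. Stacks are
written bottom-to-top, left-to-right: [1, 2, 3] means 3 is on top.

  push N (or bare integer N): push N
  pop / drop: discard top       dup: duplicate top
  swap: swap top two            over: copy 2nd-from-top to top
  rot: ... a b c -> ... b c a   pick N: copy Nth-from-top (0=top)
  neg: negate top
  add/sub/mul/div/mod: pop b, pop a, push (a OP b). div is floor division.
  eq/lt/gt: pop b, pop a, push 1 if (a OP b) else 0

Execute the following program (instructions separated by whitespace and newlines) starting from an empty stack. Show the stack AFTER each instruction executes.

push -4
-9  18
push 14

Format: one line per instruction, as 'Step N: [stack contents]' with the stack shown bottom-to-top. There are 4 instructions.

Step 1: [-4]
Step 2: [-4, -9]
Step 3: [-4, -9, 18]
Step 4: [-4, -9, 18, 14]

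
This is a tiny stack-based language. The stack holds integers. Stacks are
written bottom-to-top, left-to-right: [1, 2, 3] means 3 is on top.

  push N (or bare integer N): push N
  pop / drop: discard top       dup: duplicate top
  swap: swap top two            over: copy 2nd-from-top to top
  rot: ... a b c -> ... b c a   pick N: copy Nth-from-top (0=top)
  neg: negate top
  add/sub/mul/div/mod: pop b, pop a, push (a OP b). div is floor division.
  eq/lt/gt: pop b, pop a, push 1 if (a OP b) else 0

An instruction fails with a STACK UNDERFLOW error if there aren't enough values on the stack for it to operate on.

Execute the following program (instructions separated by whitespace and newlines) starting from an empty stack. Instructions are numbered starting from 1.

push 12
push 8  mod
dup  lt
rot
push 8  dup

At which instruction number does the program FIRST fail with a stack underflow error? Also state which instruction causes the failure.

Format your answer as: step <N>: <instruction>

Step 1 ('push 12'): stack = [12], depth = 1
Step 2 ('push 8'): stack = [12, 8], depth = 2
Step 3 ('mod'): stack = [4], depth = 1
Step 4 ('dup'): stack = [4, 4], depth = 2
Step 5 ('lt'): stack = [0], depth = 1
Step 6 ('rot'): needs 3 value(s) but depth is 1 — STACK UNDERFLOW

Answer: step 6: rot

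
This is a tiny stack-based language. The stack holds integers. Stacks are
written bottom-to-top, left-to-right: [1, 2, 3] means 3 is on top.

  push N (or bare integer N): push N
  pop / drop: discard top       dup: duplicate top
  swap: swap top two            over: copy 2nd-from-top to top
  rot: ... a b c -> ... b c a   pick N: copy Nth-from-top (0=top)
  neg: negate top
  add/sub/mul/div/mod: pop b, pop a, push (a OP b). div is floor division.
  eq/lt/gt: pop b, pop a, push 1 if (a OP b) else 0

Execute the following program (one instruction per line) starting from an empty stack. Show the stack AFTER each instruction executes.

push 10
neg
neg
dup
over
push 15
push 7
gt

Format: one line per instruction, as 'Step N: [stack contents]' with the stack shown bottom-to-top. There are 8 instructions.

Step 1: [10]
Step 2: [-10]
Step 3: [10]
Step 4: [10, 10]
Step 5: [10, 10, 10]
Step 6: [10, 10, 10, 15]
Step 7: [10, 10, 10, 15, 7]
Step 8: [10, 10, 10, 1]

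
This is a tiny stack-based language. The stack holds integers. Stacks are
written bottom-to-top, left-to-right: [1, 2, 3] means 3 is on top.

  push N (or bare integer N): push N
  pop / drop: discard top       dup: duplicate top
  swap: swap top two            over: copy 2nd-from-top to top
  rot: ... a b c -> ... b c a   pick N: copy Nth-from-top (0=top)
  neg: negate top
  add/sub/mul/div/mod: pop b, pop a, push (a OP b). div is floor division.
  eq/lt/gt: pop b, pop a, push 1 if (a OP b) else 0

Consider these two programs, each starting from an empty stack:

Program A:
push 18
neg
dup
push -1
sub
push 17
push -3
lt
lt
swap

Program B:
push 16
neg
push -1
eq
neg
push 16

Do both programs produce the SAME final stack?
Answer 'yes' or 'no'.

Answer: no

Derivation:
Program A trace:
  After 'push 18': [18]
  After 'neg': [-18]
  After 'dup': [-18, -18]
  After 'push -1': [-18, -18, -1]
  After 'sub': [-18, -17]
  After 'push 17': [-18, -17, 17]
  After 'push -3': [-18, -17, 17, -3]
  After 'lt': [-18, -17, 0]
  After 'lt': [-18, 1]
  After 'swap': [1, -18]
Program A final stack: [1, -18]

Program B trace:
  After 'push 16': [16]
  After 'neg': [-16]
  After 'push -1': [-16, -1]
  After 'eq': [0]
  After 'neg': [0]
  After 'push 16': [0, 16]
Program B final stack: [0, 16]
Same: no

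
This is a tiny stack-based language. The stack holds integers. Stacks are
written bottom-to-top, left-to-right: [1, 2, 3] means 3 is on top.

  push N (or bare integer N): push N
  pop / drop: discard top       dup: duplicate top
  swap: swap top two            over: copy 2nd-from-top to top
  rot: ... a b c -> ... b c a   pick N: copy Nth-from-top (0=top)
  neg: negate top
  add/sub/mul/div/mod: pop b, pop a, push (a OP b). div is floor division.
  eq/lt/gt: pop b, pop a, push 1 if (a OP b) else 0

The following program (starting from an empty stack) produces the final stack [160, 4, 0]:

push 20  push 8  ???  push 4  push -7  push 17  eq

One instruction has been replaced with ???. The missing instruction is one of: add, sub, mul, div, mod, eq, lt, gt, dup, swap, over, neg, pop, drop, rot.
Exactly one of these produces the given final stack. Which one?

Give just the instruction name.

Stack before ???: [20, 8]
Stack after ???:  [160]
The instruction that transforms [20, 8] -> [160] is: mul

Answer: mul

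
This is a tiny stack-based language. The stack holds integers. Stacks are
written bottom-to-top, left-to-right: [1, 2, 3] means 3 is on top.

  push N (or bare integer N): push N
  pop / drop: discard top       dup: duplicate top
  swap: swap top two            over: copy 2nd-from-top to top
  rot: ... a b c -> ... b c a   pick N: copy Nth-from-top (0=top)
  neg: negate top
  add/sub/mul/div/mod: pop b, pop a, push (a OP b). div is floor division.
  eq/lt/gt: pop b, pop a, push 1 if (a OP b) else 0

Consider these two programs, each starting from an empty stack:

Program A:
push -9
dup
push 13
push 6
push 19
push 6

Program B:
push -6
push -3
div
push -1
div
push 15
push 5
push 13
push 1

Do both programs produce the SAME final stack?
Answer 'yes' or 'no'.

Program A trace:
  After 'push -9': [-9]
  After 'dup': [-9, -9]
  After 'push 13': [-9, -9, 13]
  After 'push 6': [-9, -9, 13, 6]
  After 'push 19': [-9, -9, 13, 6, 19]
  After 'push 6': [-9, -9, 13, 6, 19, 6]
Program A final stack: [-9, -9, 13, 6, 19, 6]

Program B trace:
  After 'push -6': [-6]
  After 'push -3': [-6, -3]
  After 'div': [2]
  After 'push -1': [2, -1]
  After 'div': [-2]
  After 'push 15': [-2, 15]
  After 'push 5': [-2, 15, 5]
  After 'push 13': [-2, 15, 5, 13]
  After 'push 1': [-2, 15, 5, 13, 1]
Program B final stack: [-2, 15, 5, 13, 1]
Same: no

Answer: no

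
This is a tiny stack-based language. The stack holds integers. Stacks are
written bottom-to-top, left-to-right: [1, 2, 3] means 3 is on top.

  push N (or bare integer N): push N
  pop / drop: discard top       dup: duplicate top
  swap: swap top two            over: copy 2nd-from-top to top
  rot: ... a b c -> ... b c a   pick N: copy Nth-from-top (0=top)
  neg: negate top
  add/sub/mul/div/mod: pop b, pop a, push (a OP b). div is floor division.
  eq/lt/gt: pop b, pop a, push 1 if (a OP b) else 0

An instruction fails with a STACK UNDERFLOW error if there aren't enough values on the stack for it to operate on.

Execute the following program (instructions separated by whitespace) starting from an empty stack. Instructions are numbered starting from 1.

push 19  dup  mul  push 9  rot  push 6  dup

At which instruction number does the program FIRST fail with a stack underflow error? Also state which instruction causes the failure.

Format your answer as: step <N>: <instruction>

Step 1 ('push 19'): stack = [19], depth = 1
Step 2 ('dup'): stack = [19, 19], depth = 2
Step 3 ('mul'): stack = [361], depth = 1
Step 4 ('push 9'): stack = [361, 9], depth = 2
Step 5 ('rot'): needs 3 value(s) but depth is 2 — STACK UNDERFLOW

Answer: step 5: rot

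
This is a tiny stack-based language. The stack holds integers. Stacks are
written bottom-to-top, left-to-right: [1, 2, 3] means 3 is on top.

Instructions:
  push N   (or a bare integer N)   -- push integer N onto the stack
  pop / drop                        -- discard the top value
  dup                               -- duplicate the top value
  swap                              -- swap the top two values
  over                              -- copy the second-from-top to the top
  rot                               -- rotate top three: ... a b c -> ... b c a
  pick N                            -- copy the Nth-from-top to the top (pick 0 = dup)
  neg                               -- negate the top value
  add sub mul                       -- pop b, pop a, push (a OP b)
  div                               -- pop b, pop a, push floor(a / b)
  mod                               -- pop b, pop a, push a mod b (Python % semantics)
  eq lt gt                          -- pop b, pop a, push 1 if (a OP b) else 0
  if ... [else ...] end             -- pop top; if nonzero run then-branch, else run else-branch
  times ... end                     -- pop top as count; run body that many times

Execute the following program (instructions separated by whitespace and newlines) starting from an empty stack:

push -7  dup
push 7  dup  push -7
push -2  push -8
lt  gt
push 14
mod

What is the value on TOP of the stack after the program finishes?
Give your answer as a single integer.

Answer: 0

Derivation:
After 'push -7': [-7]
After 'dup': [-7, -7]
After 'push 7': [-7, -7, 7]
After 'dup': [-7, -7, 7, 7]
After 'push -7': [-7, -7, 7, 7, -7]
After 'push -2': [-7, -7, 7, 7, -7, -2]
After 'push -8': [-7, -7, 7, 7, -7, -2, -8]
After 'lt': [-7, -7, 7, 7, -7, 0]
After 'gt': [-7, -7, 7, 7, 0]
After 'push 14': [-7, -7, 7, 7, 0, 14]
After 'mod': [-7, -7, 7, 7, 0]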